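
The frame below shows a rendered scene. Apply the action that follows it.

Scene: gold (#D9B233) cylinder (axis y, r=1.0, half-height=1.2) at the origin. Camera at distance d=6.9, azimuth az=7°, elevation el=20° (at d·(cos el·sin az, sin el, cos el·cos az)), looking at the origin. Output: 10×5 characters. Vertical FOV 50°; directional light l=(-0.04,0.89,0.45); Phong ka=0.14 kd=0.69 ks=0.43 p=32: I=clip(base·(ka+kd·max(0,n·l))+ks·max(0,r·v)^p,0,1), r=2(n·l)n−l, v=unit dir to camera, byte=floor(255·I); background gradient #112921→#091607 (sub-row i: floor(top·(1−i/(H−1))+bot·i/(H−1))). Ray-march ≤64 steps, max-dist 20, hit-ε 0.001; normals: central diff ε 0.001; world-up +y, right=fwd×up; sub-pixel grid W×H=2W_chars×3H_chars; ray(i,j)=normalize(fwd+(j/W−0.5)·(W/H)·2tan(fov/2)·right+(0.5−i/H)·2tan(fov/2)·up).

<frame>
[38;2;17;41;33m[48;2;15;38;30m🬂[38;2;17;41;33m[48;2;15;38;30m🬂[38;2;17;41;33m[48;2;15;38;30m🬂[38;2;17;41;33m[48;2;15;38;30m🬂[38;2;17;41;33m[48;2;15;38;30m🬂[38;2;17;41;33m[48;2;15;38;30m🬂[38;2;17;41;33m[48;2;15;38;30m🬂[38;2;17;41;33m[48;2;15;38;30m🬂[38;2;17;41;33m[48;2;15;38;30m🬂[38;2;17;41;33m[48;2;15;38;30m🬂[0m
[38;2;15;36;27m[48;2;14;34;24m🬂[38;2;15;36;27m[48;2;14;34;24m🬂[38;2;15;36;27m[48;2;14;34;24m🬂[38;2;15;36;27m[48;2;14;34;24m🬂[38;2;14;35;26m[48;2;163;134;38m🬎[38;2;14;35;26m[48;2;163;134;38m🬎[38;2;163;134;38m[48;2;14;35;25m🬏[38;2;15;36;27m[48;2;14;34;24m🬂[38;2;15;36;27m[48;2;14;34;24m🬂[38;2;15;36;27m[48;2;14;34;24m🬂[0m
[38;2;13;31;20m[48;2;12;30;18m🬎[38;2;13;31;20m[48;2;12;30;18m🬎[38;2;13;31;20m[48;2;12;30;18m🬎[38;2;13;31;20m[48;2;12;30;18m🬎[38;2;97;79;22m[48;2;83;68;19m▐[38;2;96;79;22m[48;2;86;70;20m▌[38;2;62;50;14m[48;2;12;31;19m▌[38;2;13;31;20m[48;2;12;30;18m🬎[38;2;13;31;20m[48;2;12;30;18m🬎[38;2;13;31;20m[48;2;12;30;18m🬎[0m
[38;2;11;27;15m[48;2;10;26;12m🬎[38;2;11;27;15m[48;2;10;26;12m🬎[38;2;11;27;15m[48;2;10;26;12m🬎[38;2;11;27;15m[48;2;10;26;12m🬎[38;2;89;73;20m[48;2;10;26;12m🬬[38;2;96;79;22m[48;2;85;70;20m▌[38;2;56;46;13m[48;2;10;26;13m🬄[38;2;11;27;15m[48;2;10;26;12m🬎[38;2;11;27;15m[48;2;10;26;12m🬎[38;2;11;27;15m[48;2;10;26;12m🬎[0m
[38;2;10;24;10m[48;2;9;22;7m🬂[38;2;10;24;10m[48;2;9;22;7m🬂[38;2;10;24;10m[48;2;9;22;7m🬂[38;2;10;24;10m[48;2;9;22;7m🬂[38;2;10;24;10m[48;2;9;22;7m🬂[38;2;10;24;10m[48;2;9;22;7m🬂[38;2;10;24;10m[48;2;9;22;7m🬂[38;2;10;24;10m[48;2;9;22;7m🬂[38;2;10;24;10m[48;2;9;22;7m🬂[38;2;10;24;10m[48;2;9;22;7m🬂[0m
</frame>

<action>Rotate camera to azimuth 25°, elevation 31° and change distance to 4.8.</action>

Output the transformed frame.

<frame>
[38;2;17;41;33m[48;2;15;38;30m🬂[38;2;17;41;33m[48;2;15;38;30m🬂[38;2;17;41;33m[48;2;15;38;30m🬂[38;2;17;41;33m[48;2;15;38;30m🬂[38;2;17;41;33m[48;2;15;38;30m🬂[38;2;17;41;33m[48;2;15;38;30m🬂[38;2;17;41;33m[48;2;15;38;30m🬂[38;2;17;41;33m[48;2;15;38;30m🬂[38;2;17;41;33m[48;2;15;38;30m🬂[38;2;17;41;33m[48;2;15;38;30m🬂[0m
[38;2;15;36;27m[48;2;14;34;24m🬂[38;2;15;36;27m[48;2;14;34;24m🬂[38;2;15;36;27m[48;2;14;34;24m🬂[38;2;129;106;30m[48;2;14;35;25m🬦[38;2;163;134;38m[48;2;95;78;22m🬎[38;2;163;134;38m[48;2;80;66;18m🬝[38;2;163;134;38m[48;2;44;44;18m🬌[38;2;15;36;27m[48;2;14;34;24m🬂[38;2;15;36;27m[48;2;14;34;24m🬂[38;2;15;36;27m[48;2;14;34;24m🬂[0m
[38;2;13;31;20m[48;2;12;30;18m🬎[38;2;13;31;20m[48;2;12;30;18m🬎[38;2;13;31;20m[48;2;12;30;18m🬎[38;2;94;77;22m[48;2;12;31;19m▐[38;2;94;77;22m[48;2;97;80;23m▐[38;2;88;72;20m[48;2;79;65;18m▌[38;2;66;54;15m[48;2;44;36;10m▌[38;2;13;31;20m[48;2;12;30;18m🬎[38;2;13;31;20m[48;2;12;30;18m🬎[38;2;13;31;20m[48;2;12;30;18m🬎[0m
[38;2;11;27;15m[48;2;10;26;12m🬎[38;2;11;27;15m[48;2;10;26;12m🬎[38;2;11;27;15m[48;2;10;26;12m🬎[38;2;86;70;19m[48;2;10;27;14m▐[38;2;97;80;23m[48;2;95;78;22m▌[38;2;88;72;20m[48;2;77;63;18m▌[38;2;62;50;14m[48;2;32;26;7m▌[38;2;11;27;15m[48;2;10;26;12m🬎[38;2;11;27;15m[48;2;10;26;12m🬎[38;2;11;27;15m[48;2;10;26;12m🬎[0m
[38;2;10;24;10m[48;2;9;22;7m🬂[38;2;10;24;10m[48;2;9;22;7m🬂[38;2;10;24;10m[48;2;9;22;7m🬂[38;2;10;24;10m[48;2;9;22;7m🬂[38;2;96;79;22m[48;2;9;22;7m🬂[38;2;82;67;19m[48;2;9;22;7m🬂[38;2;58;48;13m[48;2;9;22;8m🬀[38;2;10;24;10m[48;2;9;22;7m🬂[38;2;10;24;10m[48;2;9;22;7m🬂[38;2;10;24;10m[48;2;9;22;7m🬂[0m
</frame>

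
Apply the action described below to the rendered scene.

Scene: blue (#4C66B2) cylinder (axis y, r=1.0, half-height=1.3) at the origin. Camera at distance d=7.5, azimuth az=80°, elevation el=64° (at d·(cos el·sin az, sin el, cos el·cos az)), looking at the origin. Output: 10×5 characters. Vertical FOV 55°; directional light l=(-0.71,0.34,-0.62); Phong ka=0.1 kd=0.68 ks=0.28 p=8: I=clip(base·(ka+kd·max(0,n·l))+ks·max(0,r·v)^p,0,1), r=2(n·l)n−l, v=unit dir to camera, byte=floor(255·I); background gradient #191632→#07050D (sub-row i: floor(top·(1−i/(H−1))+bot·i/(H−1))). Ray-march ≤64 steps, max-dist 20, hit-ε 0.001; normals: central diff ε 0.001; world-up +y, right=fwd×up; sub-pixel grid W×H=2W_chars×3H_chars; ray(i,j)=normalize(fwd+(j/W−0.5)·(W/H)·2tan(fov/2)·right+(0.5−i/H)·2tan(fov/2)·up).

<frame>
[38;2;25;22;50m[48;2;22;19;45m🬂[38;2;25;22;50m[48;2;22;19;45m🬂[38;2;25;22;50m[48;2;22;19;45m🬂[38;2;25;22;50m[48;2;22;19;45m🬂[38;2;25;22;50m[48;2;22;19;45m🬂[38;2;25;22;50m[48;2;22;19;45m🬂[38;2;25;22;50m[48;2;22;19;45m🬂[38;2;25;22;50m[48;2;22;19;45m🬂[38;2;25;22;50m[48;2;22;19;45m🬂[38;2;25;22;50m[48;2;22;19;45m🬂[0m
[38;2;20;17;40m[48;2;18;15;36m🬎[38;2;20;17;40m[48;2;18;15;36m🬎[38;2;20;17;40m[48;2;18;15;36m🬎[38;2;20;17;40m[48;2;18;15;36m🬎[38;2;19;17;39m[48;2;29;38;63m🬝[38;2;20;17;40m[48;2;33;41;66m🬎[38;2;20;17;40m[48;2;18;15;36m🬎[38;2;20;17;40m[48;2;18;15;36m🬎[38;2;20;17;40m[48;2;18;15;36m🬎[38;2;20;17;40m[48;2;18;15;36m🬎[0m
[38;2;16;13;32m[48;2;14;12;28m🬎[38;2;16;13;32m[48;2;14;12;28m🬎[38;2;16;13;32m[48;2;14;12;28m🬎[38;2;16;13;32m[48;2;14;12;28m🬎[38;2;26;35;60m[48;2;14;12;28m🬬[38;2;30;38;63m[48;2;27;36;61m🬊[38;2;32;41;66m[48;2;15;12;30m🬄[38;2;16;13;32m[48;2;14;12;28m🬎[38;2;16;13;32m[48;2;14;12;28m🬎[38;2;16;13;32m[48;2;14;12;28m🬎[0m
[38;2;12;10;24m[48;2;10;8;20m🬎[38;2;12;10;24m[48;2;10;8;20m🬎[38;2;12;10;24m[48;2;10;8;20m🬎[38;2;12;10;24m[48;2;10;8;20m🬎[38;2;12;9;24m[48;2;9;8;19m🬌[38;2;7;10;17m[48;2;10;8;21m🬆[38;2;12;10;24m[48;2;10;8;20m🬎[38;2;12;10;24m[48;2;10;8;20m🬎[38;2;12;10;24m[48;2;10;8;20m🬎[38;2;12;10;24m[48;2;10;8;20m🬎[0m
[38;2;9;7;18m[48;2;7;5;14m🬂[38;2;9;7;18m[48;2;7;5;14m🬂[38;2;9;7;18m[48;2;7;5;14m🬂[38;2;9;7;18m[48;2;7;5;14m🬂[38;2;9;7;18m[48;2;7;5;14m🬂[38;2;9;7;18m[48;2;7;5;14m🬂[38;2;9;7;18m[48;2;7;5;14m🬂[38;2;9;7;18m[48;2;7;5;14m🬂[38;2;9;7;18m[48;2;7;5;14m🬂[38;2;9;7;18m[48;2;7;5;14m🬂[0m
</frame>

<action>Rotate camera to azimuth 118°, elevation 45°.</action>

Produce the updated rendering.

<frame>
[38;2;25;22;50m[48;2;22;19;45m🬂[38;2;25;22;50m[48;2;22;19;45m🬂[38;2;25;22;50m[48;2;22;19;45m🬂[38;2;25;22;50m[48;2;22;19;45m🬂[38;2;25;22;50m[48;2;22;19;45m🬂[38;2;25;22;50m[48;2;22;19;45m🬂[38;2;25;22;50m[48;2;22;19;45m🬂[38;2;25;22;50m[48;2;22;19;45m🬂[38;2;25;22;50m[48;2;22;19;45m🬂[38;2;25;22;50m[48;2;22;19;45m🬂[0m
[38;2;20;17;40m[48;2;18;15;36m🬎[38;2;20;17;40m[48;2;18;15;36m🬎[38;2;20;17;40m[48;2;18;15;36m🬎[38;2;20;17;40m[48;2;18;15;36m🬎[38;2;19;17;39m[48;2;25;33;59m🬝[38;2;20;17;40m[48;2;25;33;59m🬎[38;2;20;17;40m[48;2;18;15;36m🬎[38;2;20;17;40m[48;2;18;15;36m🬎[38;2;20;17;40m[48;2;18;15;36m🬎[38;2;20;17;40m[48;2;18;15;36m🬎[0m
[38;2;16;13;32m[48;2;14;12;28m🬎[38;2;16;13;32m[48;2;14;12;28m🬎[38;2;16;13;32m[48;2;14;12;28m🬎[38;2;16;13;32m[48;2;14;12;28m🬎[38;2;25;33;58m[48;2;8;10;19m🬂[38;2;25;33;59m[48;2;9;12;22m🬂[38;2;44;59;104m[48;2;17;17;36m🬃[38;2;16;13;32m[48;2;14;12;28m🬎[38;2;16;13;32m[48;2;14;12;28m🬎[38;2;16;13;32m[48;2;14;12;28m🬎[0m
[38;2;12;10;24m[48;2;10;8;20m🬎[38;2;12;10;24m[48;2;10;8;20m🬎[38;2;12;10;24m[48;2;10;8;20m🬎[38;2;12;10;24m[48;2;10;8;20m🬎[38;2;12;10;24m[48;2;8;9;18m🬄[38;2;8;9;18m[48;2;15;20;36m🬲[38;2;12;10;24m[48;2;10;8;20m🬎[38;2;12;10;24m[48;2;10;8;20m🬎[38;2;12;10;24m[48;2;10;8;20m🬎[38;2;12;10;24m[48;2;10;8;20m🬎[0m
[38;2;9;7;18m[48;2;7;5;14m🬂[38;2;9;7;18m[48;2;7;5;14m🬂[38;2;9;7;18m[48;2;7;5;14m🬂[38;2;9;7;18m[48;2;7;5;14m🬂[38;2;9;7;18m[48;2;7;5;14m🬂[38;2;9;7;18m[48;2;7;5;14m🬂[38;2;9;7;18m[48;2;7;5;14m🬂[38;2;9;7;18m[48;2;7;5;14m🬂[38;2;9;7;18m[48;2;7;5;14m🬂[38;2;9;7;18m[48;2;7;5;14m🬂[0m
</frame>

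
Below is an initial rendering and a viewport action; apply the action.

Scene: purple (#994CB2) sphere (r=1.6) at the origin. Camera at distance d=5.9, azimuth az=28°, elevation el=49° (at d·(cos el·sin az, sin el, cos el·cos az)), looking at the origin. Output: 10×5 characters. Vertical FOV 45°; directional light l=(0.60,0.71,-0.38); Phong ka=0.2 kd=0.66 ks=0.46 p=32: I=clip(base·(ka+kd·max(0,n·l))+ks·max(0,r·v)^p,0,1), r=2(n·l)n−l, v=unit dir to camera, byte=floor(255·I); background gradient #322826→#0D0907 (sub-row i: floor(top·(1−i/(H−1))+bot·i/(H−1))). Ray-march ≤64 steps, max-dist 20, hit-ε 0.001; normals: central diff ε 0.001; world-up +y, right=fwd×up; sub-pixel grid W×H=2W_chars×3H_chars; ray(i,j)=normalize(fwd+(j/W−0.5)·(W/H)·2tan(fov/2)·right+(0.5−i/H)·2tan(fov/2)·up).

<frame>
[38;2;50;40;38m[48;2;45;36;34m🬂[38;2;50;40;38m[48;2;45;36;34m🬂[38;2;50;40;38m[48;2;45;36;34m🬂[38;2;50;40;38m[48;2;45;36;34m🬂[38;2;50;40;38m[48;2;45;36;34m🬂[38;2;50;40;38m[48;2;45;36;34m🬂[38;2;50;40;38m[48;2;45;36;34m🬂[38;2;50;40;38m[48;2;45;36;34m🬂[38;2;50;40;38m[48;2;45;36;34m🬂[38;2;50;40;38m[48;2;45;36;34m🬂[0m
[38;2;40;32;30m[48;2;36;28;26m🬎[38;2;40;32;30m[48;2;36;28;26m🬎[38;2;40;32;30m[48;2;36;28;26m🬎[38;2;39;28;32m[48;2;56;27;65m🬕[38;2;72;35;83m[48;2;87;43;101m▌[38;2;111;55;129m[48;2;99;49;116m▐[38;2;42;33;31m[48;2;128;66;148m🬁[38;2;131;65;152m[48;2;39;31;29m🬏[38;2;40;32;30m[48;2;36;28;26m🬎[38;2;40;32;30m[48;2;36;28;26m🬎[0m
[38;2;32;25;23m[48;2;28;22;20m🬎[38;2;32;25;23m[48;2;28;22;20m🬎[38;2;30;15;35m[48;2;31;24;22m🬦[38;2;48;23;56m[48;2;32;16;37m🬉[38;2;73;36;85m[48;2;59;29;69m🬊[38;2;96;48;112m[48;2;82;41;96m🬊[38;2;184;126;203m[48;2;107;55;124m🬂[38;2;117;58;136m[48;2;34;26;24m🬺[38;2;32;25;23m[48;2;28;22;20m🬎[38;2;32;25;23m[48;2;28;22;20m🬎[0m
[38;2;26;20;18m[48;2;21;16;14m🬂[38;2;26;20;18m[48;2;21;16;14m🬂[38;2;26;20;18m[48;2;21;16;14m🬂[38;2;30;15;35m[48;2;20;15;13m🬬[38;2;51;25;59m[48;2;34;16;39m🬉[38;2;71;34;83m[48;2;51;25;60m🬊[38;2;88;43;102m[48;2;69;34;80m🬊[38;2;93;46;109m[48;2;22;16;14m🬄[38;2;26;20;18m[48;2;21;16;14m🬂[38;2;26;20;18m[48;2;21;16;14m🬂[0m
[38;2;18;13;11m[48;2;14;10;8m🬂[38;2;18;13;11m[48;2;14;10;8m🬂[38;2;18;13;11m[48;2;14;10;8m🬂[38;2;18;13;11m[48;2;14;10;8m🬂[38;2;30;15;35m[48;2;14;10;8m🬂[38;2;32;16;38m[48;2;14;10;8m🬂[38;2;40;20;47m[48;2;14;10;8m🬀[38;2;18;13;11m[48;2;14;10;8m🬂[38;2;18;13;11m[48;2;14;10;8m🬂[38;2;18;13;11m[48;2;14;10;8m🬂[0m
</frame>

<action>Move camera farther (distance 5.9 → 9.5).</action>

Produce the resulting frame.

<frame>
[38;2;50;40;38m[48;2;45;36;34m🬂[38;2;50;40;38m[48;2;45;36;34m🬂[38;2;50;40;38m[48;2;45;36;34m🬂[38;2;50;40;38m[48;2;45;36;34m🬂[38;2;50;40;38m[48;2;45;36;34m🬂[38;2;50;40;38m[48;2;45;36;34m🬂[38;2;50;40;38m[48;2;45;36;34m🬂[38;2;50;40;38m[48;2;45;36;34m🬂[38;2;50;40;38m[48;2;45;36;34m🬂[38;2;50;40;38m[48;2;45;36;34m🬂[0m
[38;2;40;32;30m[48;2;36;28;26m🬎[38;2;40;32;30m[48;2;36;28;26m🬎[38;2;40;32;30m[48;2;36;28;26m🬎[38;2;40;32;30m[48;2;36;28;26m🬎[38;2;39;31;29m[48;2;78;38;90m🬝[38;2;40;32;30m[48;2;111;54;129m🬎[38;2;40;32;30m[48;2;36;28;26m🬎[38;2;40;32;30m[48;2;36;28;26m🬎[38;2;40;32;30m[48;2;36;28;26m🬎[38;2;40;32;30m[48;2;36;28;26m🬎[0m
[38;2;32;25;23m[48;2;28;22;20m🬎[38;2;32;25;23m[48;2;28;22;20m🬎[38;2;32;25;23m[48;2;28;22;20m🬎[38;2;30;15;35m[48;2;31;24;22m🬦[38;2;70;34;82m[48;2;41;20;48m🬉[38;2;126;70;144m[48;2;87;43;101m🬉[38;2;116;58;135m[48;2;34;26;24m🬺[38;2;32;25;23m[48;2;28;22;20m🬎[38;2;32;25;23m[48;2;28;22;20m🬎[38;2;32;25;23m[48;2;28;22;20m🬎[0m
[38;2;26;20;18m[48;2;21;16;14m🬂[38;2;26;20;18m[48;2;21;16;14m🬂[38;2;26;20;18m[48;2;21;16;14m🬂[38;2;26;20;18m[48;2;21;16;14m🬂[38;2;30;15;36m[48;2;21;15;13m🬊[38;2;57;28;66m[48;2;23;15;20m🬊[38;2;84;42;98m[48;2;22;16;14m🬀[38;2;26;20;18m[48;2;21;16;14m🬂[38;2;26;20;18m[48;2;21;16;14m🬂[38;2;26;20;18m[48;2;21;16;14m🬂[0m
[38;2;18;13;11m[48;2;14;10;8m🬂[38;2;18;13;11m[48;2;14;10;8m🬂[38;2;18;13;11m[48;2;14;10;8m🬂[38;2;18;13;11m[48;2;14;10;8m🬂[38;2;18;13;11m[48;2;14;10;8m🬂[38;2;18;13;11m[48;2;14;10;8m🬂[38;2;18;13;11m[48;2;14;10;8m🬂[38;2;18;13;11m[48;2;14;10;8m🬂[38;2;18;13;11m[48;2;14;10;8m🬂[38;2;18;13;11m[48;2;14;10;8m🬂[0m
</frame>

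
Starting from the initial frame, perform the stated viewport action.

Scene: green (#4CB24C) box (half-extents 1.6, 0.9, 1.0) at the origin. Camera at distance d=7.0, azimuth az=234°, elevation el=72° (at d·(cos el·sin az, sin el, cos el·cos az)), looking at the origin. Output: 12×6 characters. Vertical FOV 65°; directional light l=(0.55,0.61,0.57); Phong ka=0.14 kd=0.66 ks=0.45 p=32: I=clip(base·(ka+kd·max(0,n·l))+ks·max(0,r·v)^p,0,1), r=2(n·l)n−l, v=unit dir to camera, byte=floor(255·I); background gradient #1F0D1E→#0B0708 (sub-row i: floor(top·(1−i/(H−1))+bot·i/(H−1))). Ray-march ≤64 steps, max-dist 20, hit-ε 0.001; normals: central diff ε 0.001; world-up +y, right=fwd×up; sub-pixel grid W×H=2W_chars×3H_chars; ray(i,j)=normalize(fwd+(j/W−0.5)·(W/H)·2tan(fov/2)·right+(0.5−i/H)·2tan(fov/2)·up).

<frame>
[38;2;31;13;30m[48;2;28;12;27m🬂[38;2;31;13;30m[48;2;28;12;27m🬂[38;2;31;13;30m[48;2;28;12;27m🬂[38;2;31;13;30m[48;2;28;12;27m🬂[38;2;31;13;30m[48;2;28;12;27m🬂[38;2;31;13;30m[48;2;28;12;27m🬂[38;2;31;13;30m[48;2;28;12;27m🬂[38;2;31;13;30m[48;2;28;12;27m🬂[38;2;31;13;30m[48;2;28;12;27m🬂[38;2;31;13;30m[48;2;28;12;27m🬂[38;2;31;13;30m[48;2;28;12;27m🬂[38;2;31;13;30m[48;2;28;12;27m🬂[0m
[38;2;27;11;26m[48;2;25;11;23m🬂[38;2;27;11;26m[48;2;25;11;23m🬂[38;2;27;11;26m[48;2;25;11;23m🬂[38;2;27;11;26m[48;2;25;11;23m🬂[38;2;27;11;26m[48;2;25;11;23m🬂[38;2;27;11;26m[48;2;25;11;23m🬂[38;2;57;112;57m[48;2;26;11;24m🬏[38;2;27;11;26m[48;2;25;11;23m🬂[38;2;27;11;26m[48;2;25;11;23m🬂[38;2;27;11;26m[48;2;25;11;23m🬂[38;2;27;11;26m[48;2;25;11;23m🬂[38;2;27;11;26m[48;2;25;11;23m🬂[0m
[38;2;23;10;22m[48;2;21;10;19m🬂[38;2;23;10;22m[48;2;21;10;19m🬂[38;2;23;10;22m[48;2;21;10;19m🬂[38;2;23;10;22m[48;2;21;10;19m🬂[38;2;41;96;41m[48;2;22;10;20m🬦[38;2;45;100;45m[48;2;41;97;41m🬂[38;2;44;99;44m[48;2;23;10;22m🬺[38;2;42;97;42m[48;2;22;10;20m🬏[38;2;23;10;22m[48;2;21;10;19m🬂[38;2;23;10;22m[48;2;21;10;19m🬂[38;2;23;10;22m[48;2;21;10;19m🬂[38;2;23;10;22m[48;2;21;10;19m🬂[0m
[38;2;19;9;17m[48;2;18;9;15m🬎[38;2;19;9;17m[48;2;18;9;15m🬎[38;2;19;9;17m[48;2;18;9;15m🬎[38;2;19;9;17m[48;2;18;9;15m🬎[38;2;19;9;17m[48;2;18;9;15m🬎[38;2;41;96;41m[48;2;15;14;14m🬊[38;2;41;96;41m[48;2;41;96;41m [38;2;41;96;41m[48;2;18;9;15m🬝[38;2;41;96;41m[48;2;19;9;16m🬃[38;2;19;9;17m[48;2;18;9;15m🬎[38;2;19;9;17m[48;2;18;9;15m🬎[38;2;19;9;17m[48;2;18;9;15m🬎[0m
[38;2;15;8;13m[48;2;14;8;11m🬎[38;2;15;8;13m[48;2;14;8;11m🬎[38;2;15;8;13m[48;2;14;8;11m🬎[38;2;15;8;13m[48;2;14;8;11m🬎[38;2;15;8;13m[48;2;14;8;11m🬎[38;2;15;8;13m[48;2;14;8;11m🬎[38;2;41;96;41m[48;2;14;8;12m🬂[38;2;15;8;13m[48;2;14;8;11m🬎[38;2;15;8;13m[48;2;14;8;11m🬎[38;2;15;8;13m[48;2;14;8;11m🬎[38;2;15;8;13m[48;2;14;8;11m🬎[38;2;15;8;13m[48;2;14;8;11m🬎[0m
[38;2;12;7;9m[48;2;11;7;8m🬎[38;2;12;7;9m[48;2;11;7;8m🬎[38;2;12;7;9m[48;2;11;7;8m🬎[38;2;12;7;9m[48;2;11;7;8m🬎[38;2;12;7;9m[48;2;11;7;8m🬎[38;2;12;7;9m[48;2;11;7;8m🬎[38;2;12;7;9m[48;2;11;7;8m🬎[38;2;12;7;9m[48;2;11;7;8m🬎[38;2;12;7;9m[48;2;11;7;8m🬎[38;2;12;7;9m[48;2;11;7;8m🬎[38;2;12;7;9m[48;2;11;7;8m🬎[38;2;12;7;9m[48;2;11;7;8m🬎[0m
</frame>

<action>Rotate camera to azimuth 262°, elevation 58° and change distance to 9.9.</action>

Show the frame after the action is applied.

<frame>
[38;2;31;13;30m[48;2;28;12;27m🬂[38;2;31;13;30m[48;2;28;12;27m🬂[38;2;31;13;30m[48;2;28;12;27m🬂[38;2;31;13;30m[48;2;28;12;27m🬂[38;2;31;13;30m[48;2;28;12;27m🬂[38;2;31;13;30m[48;2;28;12;27m🬂[38;2;31;13;30m[48;2;28;12;27m🬂[38;2;31;13;30m[48;2;28;12;27m🬂[38;2;31;13;30m[48;2;28;12;27m🬂[38;2;31;13;30m[48;2;28;12;27m🬂[38;2;31;13;30m[48;2;28;12;27m🬂[38;2;31;13;30m[48;2;28;12;27m🬂[0m
[38;2;27;11;26m[48;2;25;11;23m🬂[38;2;27;11;26m[48;2;25;11;23m🬂[38;2;27;11;26m[48;2;25;11;23m🬂[38;2;27;11;26m[48;2;25;11;23m🬂[38;2;27;11;26m[48;2;25;11;23m🬂[38;2;27;11;26m[48;2;25;11;23m🬂[38;2;27;11;26m[48;2;25;11;23m🬂[38;2;27;11;26m[48;2;25;11;23m🬂[38;2;27;11;26m[48;2;25;11;23m🬂[38;2;27;11;26m[48;2;25;11;23m🬂[38;2;27;11;26m[48;2;25;11;23m🬂[38;2;27;11;26m[48;2;25;11;23m🬂[0m
[38;2;23;10;22m[48;2;21;10;19m🬂[38;2;23;10;22m[48;2;21;10;19m🬂[38;2;23;10;22m[48;2;21;10;19m🬂[38;2;23;10;22m[48;2;21;10;19m🬂[38;2;23;10;22m[48;2;21;10;19m🬂[38;2;41;96;41m[48;2;22;10;20m🬦[38;2;23;10;22m[48;2;43;98;43m🬂[38;2;23;10;22m[48;2;21;10;19m🬂[38;2;23;10;22m[48;2;21;10;19m🬂[38;2;23;10;22m[48;2;21;10;19m🬂[38;2;23;10;22m[48;2;21;10;19m🬂[38;2;23;10;22m[48;2;21;10;19m🬂[0m
[38;2;19;9;17m[48;2;18;9;15m🬎[38;2;19;9;17m[48;2;18;9;15m🬎[38;2;19;9;17m[48;2;18;9;15m🬎[38;2;19;9;17m[48;2;18;9;15m🬎[38;2;19;9;17m[48;2;18;9;15m🬎[38;2;41;96;41m[48;2;16;12;15m🬉[38;2;41;97;41m[48;2;10;24;10m🬎[38;2;19;9;17m[48;2;18;9;15m🬎[38;2;19;9;17m[48;2;18;9;15m🬎[38;2;19;9;17m[48;2;18;9;15m🬎[38;2;19;9;17m[48;2;18;9;15m🬎[38;2;19;9;17m[48;2;18;9;15m🬎[0m
[38;2;15;8;13m[48;2;14;8;11m🬎[38;2;15;8;13m[48;2;14;8;11m🬎[38;2;15;8;13m[48;2;14;8;11m🬎[38;2;15;8;13m[48;2;14;8;11m🬎[38;2;15;8;13m[48;2;14;8;11m🬎[38;2;15;8;13m[48;2;14;8;11m🬎[38;2;15;8;13m[48;2;14;8;11m🬎[38;2;15;8;13m[48;2;14;8;11m🬎[38;2;15;8;13m[48;2;14;8;11m🬎[38;2;15;8;13m[48;2;14;8;11m🬎[38;2;15;8;13m[48;2;14;8;11m🬎[38;2;15;8;13m[48;2;14;8;11m🬎[0m
[38;2;12;7;9m[48;2;11;7;8m🬎[38;2;12;7;9m[48;2;11;7;8m🬎[38;2;12;7;9m[48;2;11;7;8m🬎[38;2;12;7;9m[48;2;11;7;8m🬎[38;2;12;7;9m[48;2;11;7;8m🬎[38;2;12;7;9m[48;2;11;7;8m🬎[38;2;12;7;9m[48;2;11;7;8m🬎[38;2;12;7;9m[48;2;11;7;8m🬎[38;2;12;7;9m[48;2;11;7;8m🬎[38;2;12;7;9m[48;2;11;7;8m🬎[38;2;12;7;9m[48;2;11;7;8m🬎[38;2;12;7;9m[48;2;11;7;8m🬎[0m
</frame>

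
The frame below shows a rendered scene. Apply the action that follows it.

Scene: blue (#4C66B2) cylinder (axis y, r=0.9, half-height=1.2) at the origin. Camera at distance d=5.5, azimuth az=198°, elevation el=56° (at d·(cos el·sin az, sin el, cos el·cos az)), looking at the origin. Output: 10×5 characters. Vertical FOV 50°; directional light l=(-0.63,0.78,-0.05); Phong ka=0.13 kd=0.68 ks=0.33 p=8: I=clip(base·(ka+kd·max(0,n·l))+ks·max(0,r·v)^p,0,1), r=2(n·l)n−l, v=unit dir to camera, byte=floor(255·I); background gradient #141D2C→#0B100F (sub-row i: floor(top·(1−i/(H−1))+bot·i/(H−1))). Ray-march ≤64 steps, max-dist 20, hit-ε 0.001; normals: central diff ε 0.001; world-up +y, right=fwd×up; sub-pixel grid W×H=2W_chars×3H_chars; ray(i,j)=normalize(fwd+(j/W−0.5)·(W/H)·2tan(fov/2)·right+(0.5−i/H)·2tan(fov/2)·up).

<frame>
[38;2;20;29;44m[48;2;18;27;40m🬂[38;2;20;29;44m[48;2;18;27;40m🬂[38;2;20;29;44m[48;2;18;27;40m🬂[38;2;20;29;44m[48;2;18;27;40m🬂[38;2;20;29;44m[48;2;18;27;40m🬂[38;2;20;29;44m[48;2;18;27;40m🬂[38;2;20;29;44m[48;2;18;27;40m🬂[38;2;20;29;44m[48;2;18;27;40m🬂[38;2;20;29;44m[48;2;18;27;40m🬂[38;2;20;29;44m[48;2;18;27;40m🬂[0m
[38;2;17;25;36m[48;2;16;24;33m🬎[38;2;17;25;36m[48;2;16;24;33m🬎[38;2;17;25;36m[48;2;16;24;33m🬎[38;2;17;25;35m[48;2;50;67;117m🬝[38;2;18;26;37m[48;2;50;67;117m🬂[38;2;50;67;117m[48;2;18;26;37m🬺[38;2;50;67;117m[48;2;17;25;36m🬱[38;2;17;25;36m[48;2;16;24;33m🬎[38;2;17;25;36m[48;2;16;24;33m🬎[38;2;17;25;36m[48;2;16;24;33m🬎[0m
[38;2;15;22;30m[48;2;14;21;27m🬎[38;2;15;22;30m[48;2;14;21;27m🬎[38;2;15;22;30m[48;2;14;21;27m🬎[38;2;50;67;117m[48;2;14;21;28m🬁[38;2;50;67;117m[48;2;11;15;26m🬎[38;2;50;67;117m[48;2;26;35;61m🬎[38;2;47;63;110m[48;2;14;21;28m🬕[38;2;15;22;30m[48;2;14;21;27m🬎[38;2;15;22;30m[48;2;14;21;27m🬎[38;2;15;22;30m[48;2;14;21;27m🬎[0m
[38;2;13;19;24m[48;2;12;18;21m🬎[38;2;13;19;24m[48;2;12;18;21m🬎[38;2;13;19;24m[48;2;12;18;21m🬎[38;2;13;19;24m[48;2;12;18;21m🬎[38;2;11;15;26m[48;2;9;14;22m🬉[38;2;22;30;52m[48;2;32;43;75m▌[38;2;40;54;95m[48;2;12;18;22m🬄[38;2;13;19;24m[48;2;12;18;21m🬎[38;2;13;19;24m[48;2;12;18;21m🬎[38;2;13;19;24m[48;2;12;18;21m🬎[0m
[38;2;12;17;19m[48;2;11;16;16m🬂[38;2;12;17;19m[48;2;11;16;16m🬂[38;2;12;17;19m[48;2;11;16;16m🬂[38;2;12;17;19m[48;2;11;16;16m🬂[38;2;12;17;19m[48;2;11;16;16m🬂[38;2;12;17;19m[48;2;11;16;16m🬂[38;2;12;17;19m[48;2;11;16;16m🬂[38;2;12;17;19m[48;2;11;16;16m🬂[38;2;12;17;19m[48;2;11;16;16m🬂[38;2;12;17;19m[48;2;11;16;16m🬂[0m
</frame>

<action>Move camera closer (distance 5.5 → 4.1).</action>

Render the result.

<frame>
[38;2;20;29;44m[48;2;18;27;40m🬂[38;2;20;29;44m[48;2;18;27;40m🬂[38;2;20;29;44m[48;2;18;27;40m🬂[38;2;19;28;41m[48;2;50;67;117m🬝[38;2;19;28;42m[48;2;50;67;117m🬎[38;2;19;28;42m[48;2;50;67;117m🬎[38;2;19;28;42m[48;2;50;67;117m🬎[38;2;20;29;44m[48;2;18;27;40m🬂[38;2;20;29;44m[48;2;18;27;40m🬂[38;2;20;29;44m[48;2;18;27;40m🬂[0m
[38;2;17;25;36m[48;2;16;24;33m🬎[38;2;17;25;36m[48;2;16;24;33m🬎[38;2;17;25;36m[48;2;16;24;33m🬎[38;2;50;67;117m[48;2;50;67;117m [38;2;50;67;117m[48;2;50;67;117m [38;2;50;67;117m[48;2;50;67;117m [38;2;50;67;117m[48;2;50;67;117m [38;2;50;67;117m[48;2;17;25;35m▌[38;2;17;25;36m[48;2;16;24;33m🬎[38;2;17;25;36m[48;2;16;24;33m🬎[0m
[38;2;15;22;30m[48;2;14;21;27m🬎[38;2;15;22;30m[48;2;14;21;27m🬎[38;2;15;22;30m[48;2;14;21;27m🬎[38;2;50;67;117m[48;2;10;15;24m🬊[38;2;50;67;117m[48;2;13;17;31m🬎[38;2;50;67;117m[48;2;24;33;58m🬎[38;2;50;67;117m[48;2;35;47;82m🬎[38;2;46;62;108m[48;2;14;21;28m🬄[38;2;15;22;30m[48;2;14;21;27m🬎[38;2;15;22;30m[48;2;14;21;27m🬎[0m
[38;2;13;19;24m[48;2;12;18;21m🬎[38;2;13;19;24m[48;2;12;18;21m🬎[38;2;13;19;24m[48;2;12;18;21m🬎[38;2;12;18;22m[48;2;9;13;23m🬺[38;2;9;13;23m[48;2;15;19;35m▌[38;2;22;30;52m[48;2;28;38;67m▌[38;2;36;48;85m[48;2;12;18;22m🬕[38;2;13;19;24m[48;2;12;18;21m🬎[38;2;13;19;24m[48;2;12;18;21m🬎[38;2;13;19;24m[48;2;12;18;21m🬎[0m
[38;2;12;17;19m[48;2;11;16;16m🬂[38;2;12;17;19m[48;2;11;16;16m🬂[38;2;12;17;19m[48;2;11;16;16m🬂[38;2;12;17;19m[48;2;11;16;16m🬂[38;2;12;17;29m[48;2;11;16;16m🬁[38;2;26;35;62m[48;2;11;16;16m🬂[38;2;12;17;19m[48;2;11;16;16m🬂[38;2;12;17;19m[48;2;11;16;16m🬂[38;2;12;17;19m[48;2;11;16;16m🬂[38;2;12;17;19m[48;2;11;16;16m🬂[0m
</frame>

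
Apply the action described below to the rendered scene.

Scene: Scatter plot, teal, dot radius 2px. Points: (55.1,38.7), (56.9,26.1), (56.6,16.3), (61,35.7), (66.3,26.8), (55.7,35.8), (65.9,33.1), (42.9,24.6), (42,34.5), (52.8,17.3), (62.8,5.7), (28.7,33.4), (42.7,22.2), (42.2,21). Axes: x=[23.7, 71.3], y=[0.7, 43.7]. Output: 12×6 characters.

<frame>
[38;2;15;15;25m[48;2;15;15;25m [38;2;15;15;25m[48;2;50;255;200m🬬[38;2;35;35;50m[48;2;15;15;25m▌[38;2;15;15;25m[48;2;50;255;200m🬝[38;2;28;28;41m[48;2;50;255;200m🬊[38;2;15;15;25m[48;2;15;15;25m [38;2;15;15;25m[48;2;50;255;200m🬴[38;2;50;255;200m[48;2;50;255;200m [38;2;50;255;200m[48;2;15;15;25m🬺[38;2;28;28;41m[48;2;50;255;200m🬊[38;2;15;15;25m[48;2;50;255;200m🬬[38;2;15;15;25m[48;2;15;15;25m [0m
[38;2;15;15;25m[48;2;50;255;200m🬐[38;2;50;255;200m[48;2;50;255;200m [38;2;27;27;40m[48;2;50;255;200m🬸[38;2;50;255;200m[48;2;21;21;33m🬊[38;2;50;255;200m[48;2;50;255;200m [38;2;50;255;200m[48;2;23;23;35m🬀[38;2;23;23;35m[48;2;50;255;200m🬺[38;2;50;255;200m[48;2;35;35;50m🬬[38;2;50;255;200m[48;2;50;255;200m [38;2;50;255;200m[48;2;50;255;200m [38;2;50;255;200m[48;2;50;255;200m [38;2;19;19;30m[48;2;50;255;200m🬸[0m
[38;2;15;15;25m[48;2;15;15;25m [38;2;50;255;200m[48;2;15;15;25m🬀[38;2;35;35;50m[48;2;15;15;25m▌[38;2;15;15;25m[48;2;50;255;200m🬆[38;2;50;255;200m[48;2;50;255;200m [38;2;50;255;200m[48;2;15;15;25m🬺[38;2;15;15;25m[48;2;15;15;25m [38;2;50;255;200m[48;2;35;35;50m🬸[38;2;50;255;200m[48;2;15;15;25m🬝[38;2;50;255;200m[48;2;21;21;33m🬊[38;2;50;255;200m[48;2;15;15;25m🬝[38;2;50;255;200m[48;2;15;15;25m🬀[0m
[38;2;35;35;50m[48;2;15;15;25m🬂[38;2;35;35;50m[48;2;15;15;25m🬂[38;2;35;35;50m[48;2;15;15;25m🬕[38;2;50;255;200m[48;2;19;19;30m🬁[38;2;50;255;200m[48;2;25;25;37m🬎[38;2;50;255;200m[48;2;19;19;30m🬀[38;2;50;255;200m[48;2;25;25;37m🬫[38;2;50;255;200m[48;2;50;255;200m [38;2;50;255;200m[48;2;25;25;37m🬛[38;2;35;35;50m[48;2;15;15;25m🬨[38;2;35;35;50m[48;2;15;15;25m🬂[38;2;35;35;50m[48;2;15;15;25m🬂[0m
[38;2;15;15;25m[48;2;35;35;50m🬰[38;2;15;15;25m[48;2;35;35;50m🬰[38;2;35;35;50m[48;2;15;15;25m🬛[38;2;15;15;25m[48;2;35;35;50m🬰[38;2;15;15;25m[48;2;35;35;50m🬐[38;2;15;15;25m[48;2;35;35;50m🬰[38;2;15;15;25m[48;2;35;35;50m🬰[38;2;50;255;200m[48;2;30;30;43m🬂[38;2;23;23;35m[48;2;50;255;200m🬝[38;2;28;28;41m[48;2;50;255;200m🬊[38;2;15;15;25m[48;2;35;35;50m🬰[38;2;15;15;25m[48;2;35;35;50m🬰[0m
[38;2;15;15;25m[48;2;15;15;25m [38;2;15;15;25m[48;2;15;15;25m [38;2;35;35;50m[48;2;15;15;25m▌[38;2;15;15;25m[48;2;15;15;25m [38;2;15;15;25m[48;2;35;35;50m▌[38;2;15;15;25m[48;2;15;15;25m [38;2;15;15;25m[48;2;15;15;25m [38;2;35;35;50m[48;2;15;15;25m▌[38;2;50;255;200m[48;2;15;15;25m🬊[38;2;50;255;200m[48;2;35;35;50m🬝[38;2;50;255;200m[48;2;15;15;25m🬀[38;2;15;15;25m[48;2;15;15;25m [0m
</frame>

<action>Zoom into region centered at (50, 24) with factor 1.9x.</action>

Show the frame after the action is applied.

<frame>
[38;2;15;15;25m[48;2;15;15;25m [38;2;50;255;200m[48;2;15;15;25m🬊[38;2;50;255;200m[48;2;15;15;25m🬝[38;2;50;255;200m[48;2;15;15;25m🬀[38;2;15;15;25m[48;2;35;35;50m▌[38;2;15;15;25m[48;2;15;15;25m [38;2;15;15;25m[48;2;15;15;25m [38;2;50;255;200m[48;2;28;28;41m🬊[38;2;50;255;200m[48;2;15;15;25m🬝[38;2;50;255;200m[48;2;25;25;37m🬂[38;2;50;255;200m[48;2;15;15;25m🬬[38;2;50;255;200m[48;2;15;15;25m🬆[0m
[38;2;15;15;25m[48;2;35;35;50m🬰[38;2;15;15;25m[48;2;35;35;50m🬰[38;2;35;35;50m[48;2;15;15;25m🬛[38;2;15;15;25m[48;2;35;35;50m🬰[38;2;15;15;25m[48;2;35;35;50m🬐[38;2;15;15;25m[48;2;35;35;50m🬰[38;2;15;15;25m[48;2;35;35;50m🬰[38;2;35;35;50m[48;2;15;15;25m🬛[38;2;21;21;33m[48;2;50;255;200m🬆[38;2;31;31;45m[48;2;50;255;200m🬬[38;2;15;15;25m[48;2;35;35;50m🬰[38;2;15;15;25m[48;2;35;35;50m🬰[0m
[38;2;15;15;25m[48;2;15;15;25m [38;2;15;15;25m[48;2;50;255;200m🬆[38;2;50;255;200m[48;2;15;15;25m🬺[38;2;15;15;25m[48;2;50;255;200m🬬[38;2;15;15;25m[48;2;35;35;50m▌[38;2;15;15;25m[48;2;15;15;25m [38;2;15;15;25m[48;2;15;15;25m [38;2;50;255;200m[48;2;27;27;40m🬁[38;2;50;255;200m[48;2;15;15;25m🬬[38;2;50;255;200m[48;2;28;28;41m🬆[38;2;15;15;25m[48;2;15;15;25m [38;2;15;15;25m[48;2;15;15;25m [0m
[38;2;35;35;50m[48;2;15;15;25m🬂[38;2;50;255;200m[48;2;15;15;25m🬬[38;2;50;255;200m[48;2;50;255;200m [38;2;50;255;200m[48;2;20;20;31m🬄[38;2;35;35;50m[48;2;15;15;25m🬨[38;2;35;35;50m[48;2;15;15;25m🬂[38;2;35;35;50m[48;2;15;15;25m🬂[38;2;27;27;40m[48;2;50;255;200m🬬[38;2;35;35;50m[48;2;15;15;25m🬂[38;2;35;35;50m[48;2;15;15;25m🬨[38;2;35;35;50m[48;2;15;15;25m🬂[38;2;35;35;50m[48;2;15;15;25m🬂[0m
[38;2;15;15;25m[48;2;35;35;50m🬰[38;2;15;15;25m[48;2;35;35;50m🬰[38;2;50;255;200m[48;2;27;27;40m🬀[38;2;15;15;25m[48;2;35;35;50m🬰[38;2;15;15;25m[48;2;35;35;50m🬐[38;2;15;15;25m[48;2;35;35;50m🬰[38;2;15;15;25m[48;2;50;255;200m🬐[38;2;50;255;200m[48;2;50;255;200m [38;2;15;15;25m[48;2;50;255;200m🬀[38;2;28;28;41m[48;2;50;255;200m🬊[38;2;15;15;25m[48;2;35;35;50m🬰[38;2;15;15;25m[48;2;35;35;50m🬰[0m
[38;2;15;15;25m[48;2;15;15;25m [38;2;15;15;25m[48;2;15;15;25m [38;2;35;35;50m[48;2;15;15;25m▌[38;2;15;15;25m[48;2;15;15;25m [38;2;15;15;25m[48;2;35;35;50m▌[38;2;15;15;25m[48;2;15;15;25m [38;2;15;15;25m[48;2;15;15;25m [38;2;50;255;200m[48;2;23;23;35m🬀[38;2;50;255;200m[48;2;15;15;25m🬊[38;2;50;255;200m[48;2;27;27;40m🬀[38;2;15;15;25m[48;2;15;15;25m [38;2;15;15;25m[48;2;15;15;25m [0m
</frame>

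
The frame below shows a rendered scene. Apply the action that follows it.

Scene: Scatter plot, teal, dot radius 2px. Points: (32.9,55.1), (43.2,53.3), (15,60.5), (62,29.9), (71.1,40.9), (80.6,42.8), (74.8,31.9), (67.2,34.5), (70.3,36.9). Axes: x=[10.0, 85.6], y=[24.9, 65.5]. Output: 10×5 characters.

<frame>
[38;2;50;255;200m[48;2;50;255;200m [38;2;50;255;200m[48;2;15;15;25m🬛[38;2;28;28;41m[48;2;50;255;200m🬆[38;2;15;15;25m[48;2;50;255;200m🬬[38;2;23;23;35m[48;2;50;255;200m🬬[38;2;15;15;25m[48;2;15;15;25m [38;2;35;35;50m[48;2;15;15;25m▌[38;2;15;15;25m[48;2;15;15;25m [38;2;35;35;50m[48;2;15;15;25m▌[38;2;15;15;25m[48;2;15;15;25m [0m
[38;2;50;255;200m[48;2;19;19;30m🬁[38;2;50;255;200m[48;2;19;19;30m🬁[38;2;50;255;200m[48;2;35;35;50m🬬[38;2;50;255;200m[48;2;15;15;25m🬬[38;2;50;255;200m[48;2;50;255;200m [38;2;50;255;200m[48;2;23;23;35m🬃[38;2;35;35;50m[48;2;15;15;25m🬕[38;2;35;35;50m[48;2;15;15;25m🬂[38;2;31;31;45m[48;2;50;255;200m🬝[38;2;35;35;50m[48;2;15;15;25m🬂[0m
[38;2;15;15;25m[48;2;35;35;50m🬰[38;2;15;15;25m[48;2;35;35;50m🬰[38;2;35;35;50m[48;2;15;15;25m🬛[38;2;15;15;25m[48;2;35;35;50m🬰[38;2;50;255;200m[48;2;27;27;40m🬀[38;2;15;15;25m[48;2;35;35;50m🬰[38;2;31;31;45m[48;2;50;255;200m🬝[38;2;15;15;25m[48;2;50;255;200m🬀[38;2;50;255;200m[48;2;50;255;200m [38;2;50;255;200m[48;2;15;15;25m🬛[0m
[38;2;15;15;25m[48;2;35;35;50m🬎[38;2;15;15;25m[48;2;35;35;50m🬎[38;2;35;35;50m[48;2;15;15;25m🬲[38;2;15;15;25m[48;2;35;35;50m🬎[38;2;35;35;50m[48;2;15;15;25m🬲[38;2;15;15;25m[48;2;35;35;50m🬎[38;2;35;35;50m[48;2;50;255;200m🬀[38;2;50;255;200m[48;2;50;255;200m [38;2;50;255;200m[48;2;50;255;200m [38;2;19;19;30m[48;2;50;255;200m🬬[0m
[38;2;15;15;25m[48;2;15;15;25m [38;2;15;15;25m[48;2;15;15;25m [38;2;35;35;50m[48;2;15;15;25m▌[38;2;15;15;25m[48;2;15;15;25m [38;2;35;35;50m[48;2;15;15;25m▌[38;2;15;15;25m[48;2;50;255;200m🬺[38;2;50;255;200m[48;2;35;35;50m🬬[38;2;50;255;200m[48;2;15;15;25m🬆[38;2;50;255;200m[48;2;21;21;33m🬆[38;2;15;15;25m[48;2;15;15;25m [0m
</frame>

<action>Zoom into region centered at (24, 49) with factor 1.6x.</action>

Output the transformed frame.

<frame>
[38;2;15;15;25m[48;2;15;15;25m [38;2;15;15;25m[48;2;50;255;200m🬺[38;2;50;255;200m[48;2;35;35;50m🬬[38;2;50;255;200m[48;2;15;15;25m🬆[38;2;35;35;50m[48;2;15;15;25m▌[38;2;15;15;25m[48;2;15;15;25m [38;2;28;28;41m[48;2;50;255;200m🬆[38;2;15;15;25m[48;2;50;255;200m🬬[38;2;27;27;40m[48;2;50;255;200m🬝[38;2;15;15;25m[48;2;15;15;25m [0m
[38;2;35;35;50m[48;2;15;15;25m🬂[38;2;35;35;50m[48;2;15;15;25m🬂[38;2;35;35;50m[48;2;15;15;25m🬕[38;2;35;35;50m[48;2;15;15;25m🬂[38;2;35;35;50m[48;2;15;15;25m🬕[38;2;50;255;200m[48;2;19;19;30m🬁[38;2;50;255;200m[48;2;35;35;50m🬬[38;2;50;255;200m[48;2;15;15;25m🬎[38;2;50;255;200m[48;2;50;255;200m [38;2;50;255;200m[48;2;25;25;37m🬛[0m
[38;2;15;15;25m[48;2;35;35;50m🬰[38;2;15;15;25m[48;2;35;35;50m🬰[38;2;35;35;50m[48;2;15;15;25m🬛[38;2;15;15;25m[48;2;35;35;50m🬰[38;2;35;35;50m[48;2;15;15;25m🬛[38;2;15;15;25m[48;2;35;35;50m🬰[38;2;35;35;50m[48;2;15;15;25m🬛[38;2;15;15;25m[48;2;35;35;50m🬰[38;2;50;255;200m[48;2;31;31;45m🬁[38;2;15;15;25m[48;2;35;35;50m🬰[0m
[38;2;15;15;25m[48;2;35;35;50m🬎[38;2;15;15;25m[48;2;35;35;50m🬎[38;2;35;35;50m[48;2;15;15;25m🬲[38;2;15;15;25m[48;2;35;35;50m🬎[38;2;35;35;50m[48;2;15;15;25m🬲[38;2;15;15;25m[48;2;35;35;50m🬎[38;2;35;35;50m[48;2;15;15;25m🬲[38;2;15;15;25m[48;2;35;35;50m🬎[38;2;35;35;50m[48;2;15;15;25m🬲[38;2;15;15;25m[48;2;35;35;50m🬎[0m
[38;2;15;15;25m[48;2;15;15;25m [38;2;15;15;25m[48;2;15;15;25m [38;2;35;35;50m[48;2;15;15;25m▌[38;2;15;15;25m[48;2;15;15;25m [38;2;35;35;50m[48;2;15;15;25m▌[38;2;15;15;25m[48;2;15;15;25m [38;2;35;35;50m[48;2;15;15;25m▌[38;2;15;15;25m[48;2;15;15;25m [38;2;35;35;50m[48;2;15;15;25m▌[38;2;15;15;25m[48;2;15;15;25m [0m
</frame>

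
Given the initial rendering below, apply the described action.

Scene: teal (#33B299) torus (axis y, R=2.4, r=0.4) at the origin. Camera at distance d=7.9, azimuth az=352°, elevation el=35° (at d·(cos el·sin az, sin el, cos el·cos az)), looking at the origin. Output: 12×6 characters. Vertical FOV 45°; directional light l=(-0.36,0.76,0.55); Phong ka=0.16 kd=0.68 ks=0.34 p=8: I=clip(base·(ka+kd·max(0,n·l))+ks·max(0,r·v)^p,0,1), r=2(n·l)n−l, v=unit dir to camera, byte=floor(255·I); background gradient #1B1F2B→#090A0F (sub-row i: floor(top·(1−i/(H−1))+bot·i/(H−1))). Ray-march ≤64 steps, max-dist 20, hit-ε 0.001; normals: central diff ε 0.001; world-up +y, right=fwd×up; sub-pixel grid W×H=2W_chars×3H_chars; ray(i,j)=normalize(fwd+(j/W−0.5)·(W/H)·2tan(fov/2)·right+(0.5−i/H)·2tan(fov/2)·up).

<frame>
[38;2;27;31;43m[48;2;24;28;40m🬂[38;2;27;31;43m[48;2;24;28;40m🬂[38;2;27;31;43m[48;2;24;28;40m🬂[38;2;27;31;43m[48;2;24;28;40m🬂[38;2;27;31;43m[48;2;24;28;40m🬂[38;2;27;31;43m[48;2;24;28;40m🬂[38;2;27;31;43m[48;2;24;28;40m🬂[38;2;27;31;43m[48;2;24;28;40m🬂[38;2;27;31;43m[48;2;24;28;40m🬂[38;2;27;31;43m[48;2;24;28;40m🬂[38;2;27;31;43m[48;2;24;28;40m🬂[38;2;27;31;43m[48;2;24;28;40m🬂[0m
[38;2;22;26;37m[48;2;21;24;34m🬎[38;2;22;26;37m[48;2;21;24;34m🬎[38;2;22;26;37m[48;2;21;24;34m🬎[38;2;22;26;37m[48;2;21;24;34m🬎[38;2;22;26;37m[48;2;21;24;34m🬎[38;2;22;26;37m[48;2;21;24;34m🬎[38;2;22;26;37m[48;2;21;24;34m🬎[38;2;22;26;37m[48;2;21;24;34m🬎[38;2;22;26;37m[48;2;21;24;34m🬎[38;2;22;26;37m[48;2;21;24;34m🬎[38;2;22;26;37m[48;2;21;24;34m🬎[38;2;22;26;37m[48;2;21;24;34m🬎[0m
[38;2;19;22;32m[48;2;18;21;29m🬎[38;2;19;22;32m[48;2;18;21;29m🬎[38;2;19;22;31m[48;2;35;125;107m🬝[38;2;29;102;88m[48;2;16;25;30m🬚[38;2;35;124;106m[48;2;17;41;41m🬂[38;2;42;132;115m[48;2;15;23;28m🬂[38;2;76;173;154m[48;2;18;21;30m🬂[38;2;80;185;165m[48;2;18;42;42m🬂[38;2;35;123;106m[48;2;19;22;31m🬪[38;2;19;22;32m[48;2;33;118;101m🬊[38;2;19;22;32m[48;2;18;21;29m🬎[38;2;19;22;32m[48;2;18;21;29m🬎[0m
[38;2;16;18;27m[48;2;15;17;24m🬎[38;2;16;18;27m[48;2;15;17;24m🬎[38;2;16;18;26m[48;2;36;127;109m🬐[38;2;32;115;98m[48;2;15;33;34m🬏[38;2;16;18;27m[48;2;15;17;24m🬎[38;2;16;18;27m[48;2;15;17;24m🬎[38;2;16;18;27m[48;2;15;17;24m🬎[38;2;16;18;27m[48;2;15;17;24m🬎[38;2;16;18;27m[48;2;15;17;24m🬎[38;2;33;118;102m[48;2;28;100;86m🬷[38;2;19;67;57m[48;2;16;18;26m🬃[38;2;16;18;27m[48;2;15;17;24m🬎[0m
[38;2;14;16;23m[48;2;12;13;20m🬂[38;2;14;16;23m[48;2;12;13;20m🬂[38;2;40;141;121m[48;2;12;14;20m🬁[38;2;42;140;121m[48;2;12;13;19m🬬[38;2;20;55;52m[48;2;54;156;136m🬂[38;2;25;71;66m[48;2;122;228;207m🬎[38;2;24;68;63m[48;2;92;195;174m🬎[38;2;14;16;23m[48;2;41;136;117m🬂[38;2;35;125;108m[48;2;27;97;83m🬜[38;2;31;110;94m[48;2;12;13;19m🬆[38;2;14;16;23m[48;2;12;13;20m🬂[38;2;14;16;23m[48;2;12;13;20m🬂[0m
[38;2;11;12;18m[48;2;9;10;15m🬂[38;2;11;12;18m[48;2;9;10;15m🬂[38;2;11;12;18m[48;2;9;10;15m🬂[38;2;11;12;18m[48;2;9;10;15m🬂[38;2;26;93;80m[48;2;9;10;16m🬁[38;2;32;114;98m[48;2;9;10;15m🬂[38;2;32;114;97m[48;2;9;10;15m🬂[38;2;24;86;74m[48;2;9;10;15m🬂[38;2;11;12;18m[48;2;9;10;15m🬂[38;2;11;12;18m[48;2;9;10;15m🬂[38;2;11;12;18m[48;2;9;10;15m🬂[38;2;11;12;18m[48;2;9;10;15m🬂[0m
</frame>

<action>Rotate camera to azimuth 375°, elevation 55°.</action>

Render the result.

<frame>
[38;2;27;31;43m[48;2;24;28;40m🬂[38;2;27;31;43m[48;2;24;28;40m🬂[38;2;27;31;43m[48;2;24;28;40m🬂[38;2;27;31;43m[48;2;24;28;40m🬂[38;2;27;31;43m[48;2;24;28;40m🬂[38;2;27;31;43m[48;2;24;28;40m🬂[38;2;27;31;43m[48;2;24;28;40m🬂[38;2;27;31;43m[48;2;24;28;40m🬂[38;2;27;31;43m[48;2;24;28;40m🬂[38;2;27;31;43m[48;2;24;28;40m🬂[38;2;27;31;43m[48;2;24;28;40m🬂[38;2;27;31;43m[48;2;24;28;40m🬂[0m
[38;2;22;26;37m[48;2;21;24;34m🬎[38;2;22;26;37m[48;2;21;24;34m🬎[38;2;22;26;37m[48;2;21;24;34m🬎[38;2;22;26;36m[48;2;32;114;98m🬝[38;2;22;26;37m[48;2;30;107;92m🬆[38;2;23;27;38m[48;2;30;106;92m🬂[38;2;23;47;51m[48;2;40;130;113m🬒[38;2;29;81;75m[48;2;123;228;208m🬝[38;2;22;35;41m[48;2;42;142;123m🬬[38;2;22;26;37m[48;2;21;24;34m🬎[38;2;22;26;37m[48;2;21;24;34m🬎[38;2;22;26;37m[48;2;21;24;34m🬎[0m
[38;2;19;22;32m[48;2;18;21;29m🬎[38;2;19;22;32m[48;2;18;21;29m🬎[38;2;19;22;31m[48;2;37;129;111m🬝[38;2;30;109;93m[48;2;16;43;40m🬆[38;2;16;58;50m[48;2;16;22;28m🬀[38;2;19;22;32m[48;2;18;21;29m🬎[38;2;19;22;32m[48;2;18;21;29m🬎[38;2;19;68;59m[48;2;18;21;30m🬁[38;2;43;144;125m[48;2;18;21;29m🬊[38;2;19;22;32m[48;2;33;118;101m🬉[38;2;19;22;32m[48;2;18;21;29m🬎[38;2;19;22;32m[48;2;18;21;29m🬎[0m
[38;2;16;18;27m[48;2;15;17;24m🬎[38;2;16;18;27m[48;2;15;17;24m🬎[38;2;16;18;26m[48;2;37;127;110m▌[38;2;19;68;58m[48;2;14;27;29m🬏[38;2;16;18;27m[48;2;15;17;24m🬎[38;2;16;18;27m[48;2;15;17;24m🬎[38;2;16;18;27m[48;2;15;17;24m🬎[38;2;16;18;27m[48;2;15;17;24m🬎[38;2;16;18;27m[48;2;15;17;24m🬎[38;2;35;124;106m[48;2;33;116;100m▌[38;2;16;18;27m[48;2;15;17;24m🬎[38;2;16;18;27m[48;2;15;17;24m🬎[0m
[38;2;14;16;23m[48;2;12;13;20m🬂[38;2;14;16;23m[48;2;12;13;20m🬂[38;2;45;148;128m[48;2;12;14;20m🬉[38;2;22;79;68m[48;2;71;173;153m🬊[38;2;12;18;22m[48;2;29;100;86m🬎[38;2;12;43;36m[48;2;13;14;21m🬏[38;2;14;16;23m[48;2;12;13;20m🬂[38;2;13;15;22m[48;2;24;85;72m🬎[38;2;14;16;23m[48;2;29;105;90m🬀[38;2;29;104;90m[48;2;14;37;35m🬕[38;2;14;16;23m[48;2;12;13;20m🬂[38;2;14;16;23m[48;2;12;13;20m🬂[0m
[38;2;11;12;18m[48;2;9;10;15m🬂[38;2;11;12;18m[48;2;9;10;15m🬂[38;2;11;12;18m[48;2;9;10;15m🬂[38;2;40;142;122m[48;2;9;10;16m🬁[38;2;82;182;162m[48;2;15;41;39m🬊[38;2;47;140;121m[48;2;9;10;15m🬎[38;2;39;129;111m[48;2;9;10;15m🬎[38;2;34;119;102m[48;2;9;10;15m🬎[38;2;29;102;88m[48;2;10;21;22m🬂[38;2;11;12;18m[48;2;9;10;15m🬂[38;2;11;12;18m[48;2;9;10;15m🬂[38;2;11;12;18m[48;2;9;10;15m🬂[0m
</frame>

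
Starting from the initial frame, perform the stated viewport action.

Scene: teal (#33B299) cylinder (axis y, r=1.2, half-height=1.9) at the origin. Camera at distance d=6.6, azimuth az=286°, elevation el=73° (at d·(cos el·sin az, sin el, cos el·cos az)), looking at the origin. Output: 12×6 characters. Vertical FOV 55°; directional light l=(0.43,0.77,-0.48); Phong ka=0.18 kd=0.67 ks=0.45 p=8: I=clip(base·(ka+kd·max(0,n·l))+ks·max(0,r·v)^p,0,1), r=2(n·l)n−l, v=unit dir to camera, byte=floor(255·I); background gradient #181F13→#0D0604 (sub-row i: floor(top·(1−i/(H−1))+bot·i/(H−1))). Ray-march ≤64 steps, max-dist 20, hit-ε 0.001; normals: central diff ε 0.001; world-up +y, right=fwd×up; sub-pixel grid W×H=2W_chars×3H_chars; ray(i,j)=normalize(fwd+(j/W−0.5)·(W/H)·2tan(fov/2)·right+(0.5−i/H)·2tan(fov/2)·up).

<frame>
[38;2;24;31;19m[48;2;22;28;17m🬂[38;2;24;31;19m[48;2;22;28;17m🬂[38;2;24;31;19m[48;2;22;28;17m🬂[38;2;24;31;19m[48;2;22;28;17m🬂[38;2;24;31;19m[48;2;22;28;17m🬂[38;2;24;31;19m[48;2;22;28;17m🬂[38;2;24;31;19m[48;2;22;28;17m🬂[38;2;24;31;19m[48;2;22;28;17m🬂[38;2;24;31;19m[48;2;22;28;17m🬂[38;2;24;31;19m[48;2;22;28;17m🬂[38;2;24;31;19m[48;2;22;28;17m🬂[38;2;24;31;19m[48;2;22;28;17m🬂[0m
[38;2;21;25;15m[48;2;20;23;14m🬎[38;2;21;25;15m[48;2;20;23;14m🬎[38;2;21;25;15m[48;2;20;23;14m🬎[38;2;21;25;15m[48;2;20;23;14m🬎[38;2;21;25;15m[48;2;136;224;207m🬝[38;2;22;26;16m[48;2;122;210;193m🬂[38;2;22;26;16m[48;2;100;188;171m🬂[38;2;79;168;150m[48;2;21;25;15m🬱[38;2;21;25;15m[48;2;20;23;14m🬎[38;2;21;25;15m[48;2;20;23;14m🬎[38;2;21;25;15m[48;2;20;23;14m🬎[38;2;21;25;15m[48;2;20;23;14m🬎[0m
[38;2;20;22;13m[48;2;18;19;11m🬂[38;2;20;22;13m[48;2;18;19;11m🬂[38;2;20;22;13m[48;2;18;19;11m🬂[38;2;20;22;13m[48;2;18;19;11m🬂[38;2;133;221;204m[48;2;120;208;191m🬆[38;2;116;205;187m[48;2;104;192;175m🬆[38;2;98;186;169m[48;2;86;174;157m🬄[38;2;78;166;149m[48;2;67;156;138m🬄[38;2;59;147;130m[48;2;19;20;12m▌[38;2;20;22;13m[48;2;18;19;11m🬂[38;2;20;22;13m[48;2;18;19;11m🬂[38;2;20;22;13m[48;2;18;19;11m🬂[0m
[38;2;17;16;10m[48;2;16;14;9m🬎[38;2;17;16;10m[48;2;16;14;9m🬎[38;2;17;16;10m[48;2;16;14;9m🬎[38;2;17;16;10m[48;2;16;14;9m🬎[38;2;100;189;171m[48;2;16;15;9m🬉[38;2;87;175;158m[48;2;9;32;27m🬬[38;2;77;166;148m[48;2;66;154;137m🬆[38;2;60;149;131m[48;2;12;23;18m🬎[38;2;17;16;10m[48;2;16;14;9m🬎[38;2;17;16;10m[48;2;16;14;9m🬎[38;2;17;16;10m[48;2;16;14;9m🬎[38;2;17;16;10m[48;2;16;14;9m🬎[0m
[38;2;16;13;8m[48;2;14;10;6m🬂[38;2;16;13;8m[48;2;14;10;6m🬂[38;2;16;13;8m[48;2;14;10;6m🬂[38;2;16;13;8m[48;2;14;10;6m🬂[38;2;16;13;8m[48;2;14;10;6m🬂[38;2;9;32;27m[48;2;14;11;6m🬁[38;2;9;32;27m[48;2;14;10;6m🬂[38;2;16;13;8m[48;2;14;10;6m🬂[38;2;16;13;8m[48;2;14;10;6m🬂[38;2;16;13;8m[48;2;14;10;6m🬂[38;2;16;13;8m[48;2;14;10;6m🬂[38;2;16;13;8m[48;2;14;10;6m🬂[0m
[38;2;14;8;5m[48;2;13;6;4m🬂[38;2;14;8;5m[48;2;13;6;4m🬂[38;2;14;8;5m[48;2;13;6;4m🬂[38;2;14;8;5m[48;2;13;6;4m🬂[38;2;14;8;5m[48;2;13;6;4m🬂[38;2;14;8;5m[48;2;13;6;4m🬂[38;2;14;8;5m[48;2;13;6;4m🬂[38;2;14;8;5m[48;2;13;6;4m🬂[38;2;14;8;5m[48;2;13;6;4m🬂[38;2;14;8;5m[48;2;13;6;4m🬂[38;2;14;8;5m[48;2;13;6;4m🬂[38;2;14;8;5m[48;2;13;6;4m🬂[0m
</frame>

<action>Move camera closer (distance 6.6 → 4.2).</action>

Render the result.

<frame>
[38;2;24;31;19m[48;2;22;28;17m🬂[38;2;24;31;19m[48;2;22;28;17m🬂[38;2;23;29;18m[48;2;152;240;223m🬝[38;2;24;31;19m[48;2;145;234;216m🬀[38;2;131;219;202m[48;2;139;228;210m🬊[38;2;113;201;184m[48;2;123;211;194m▐[38;2;92;181;163m[48;2;103;191;174m▐[38;2;73;162;144m[48;2;82;171;153m▐[38;2;58;146;129m[48;2;65;153;136m▐[38;2;51;139;122m[48;2;23;30;18m🬱[38;2;24;31;19m[48;2;22;28;17m🬂[38;2;24;31;19m[48;2;22;28;17m🬂[0m
[38;2;21;25;15m[48;2;20;23;14m🬎[38;2;21;25;15m[48;2;20;23;14m🬎[38;2;152;240;223m[48;2;149;237;220m🬎[38;2;152;240;223m[48;2;149;237;220m🬆[38;2;144;233;215m[48;2;137;225;208m▌[38;2;128;216;199m[48;2;117;206;188m▌[38;2;106;194;177m[48;2;94;183;165m▌[38;2;83;172;154m[48;2;73;162;144m▌[38;2;65;153;136m[48;2;57;146;128m▌[38;2;51;140;122m[48;2;47;135;118m▌[38;2;43;131;114m[48;2;21;24;15m▌[38;2;21;25;15m[48;2;20;23;14m🬎[0m
[38;2;20;22;13m[48;2;18;19;11m🬂[38;2;20;22;13m[48;2;18;19;11m🬂[38;2;141;229;212m[48;2;129;217;200m🬊[38;2;141;229;212m[48;2;129;217;200m🬆[38;2;133;221;204m[48;2;120;208;191m🬆[38;2;116;205;187m[48;2;104;192;175m🬆[38;2;98;186;169m[48;2;86;174;157m🬄[38;2;78;166;149m[48;2;67;156;138m🬄[38;2;60;149;131m[48;2;53;142;124m🬄[38;2;48;136;118m[48;2;44;132;115m▌[38;2;41;130;112m[48;2;19;20;12m▌[38;2;20;22;13m[48;2;18;19;11m🬂[0m
[38;2;17;16;10m[48;2;16;14;9m🬎[38;2;17;16;10m[48;2;16;14;9m🬎[38;2;113;201;184m[48;2;16;14;9m🬊[38;2;112;200;183m[48;2;96;185;167m🬆[38;2;105;194;176m[48;2;89;178;160m🬆[38;2;93;181;164m[48;2;78;167;149m🬆[38;2;77;166;148m[48;2;66;154;137m🬆[38;2;62;151;133m[48;2;54;143;125m🬆[38;2;50;139;121m[48;2;45;134;116m🬆[38;2;42;130;113m[48;2;16;14;9m🬝[38;2;40;128;111m[48;2;16;15;9m🬀[38;2;17;16;10m[48;2;16;14;9m🬎[0m
[38;2;16;13;8m[48;2;14;10;6m🬂[38;2;16;13;8m[48;2;14;10;6m🬂[38;2;16;13;8m[48;2;14;10;6m🬂[38;2;82;170;153m[48;2;14;11;6m🬁[38;2;72;161;143m[48;2;14;10;6m🬎[38;2;64;153;135m[48;2;11;21;16m🬎[38;2;54;143;125m[48;2;9;32;27m🬝[38;2;48;136;119m[48;2;14;10;6m🬎[38;2;43;131;114m[48;2;14;10;6m🬆[38;2;16;13;8m[48;2;14;10;6m🬂[38;2;16;13;8m[48;2;14;10;6m🬂[38;2;16;13;8m[48;2;14;10;6m🬂[0m
[38;2;14;8;5m[48;2;13;6;4m🬂[38;2;14;8;5m[48;2;13;6;4m🬂[38;2;14;8;5m[48;2;13;6;4m🬂[38;2;14;8;5m[48;2;13;6;4m🬂[38;2;14;8;5m[48;2;13;6;4m🬂[38;2;14;8;5m[48;2;13;6;4m🬂[38;2;14;8;5m[48;2;13;6;4m🬂[38;2;14;8;5m[48;2;13;6;4m🬂[38;2;14;8;5m[48;2;13;6;4m🬂[38;2;14;8;5m[48;2;13;6;4m🬂[38;2;14;8;5m[48;2;13;6;4m🬂[38;2;14;8;5m[48;2;13;6;4m🬂[0m
</frame>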